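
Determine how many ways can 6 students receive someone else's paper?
265

Working:
Using D(n) = (n-1)[D(n-1) + D(n-2)]:
D(6) = (6-1) × [D(5) + D(4)]
      = 5 × [44 + 9]
      = 5 × 53
      = 265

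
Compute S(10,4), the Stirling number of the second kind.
Using the Stirling recurrence: S(n,k) = k·S(n-1,k) + S(n-1,k-1)
S(10,4) = 4·S(9,4) + S(9,3)
         = 4·7770 + 3025
         = 31080 + 3025
         = 34,105

Answer: 34,105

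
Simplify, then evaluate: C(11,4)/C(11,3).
2

Explanation: C(n,k+1)/C(n,k) = (n−k)/(k+1). Here (11−3)/(3+1) = 8/4 = 2.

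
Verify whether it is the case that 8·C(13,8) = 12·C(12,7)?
False

Reasoning: Absorption identity k·C(n,k) = n·C(n-1,k-1). LHS = 8·1287 = 10,296; RHS = 12·792 = 9,504.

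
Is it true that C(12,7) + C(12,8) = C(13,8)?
True

Reasoning: Pascal's identity: LHS = 792 + 495 = 1,287; RHS = C(13,8) = 1,287. Both sides agree, so the statement holds.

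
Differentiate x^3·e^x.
(3x^2 + x^3)e^x

Explanation: Product rule: d/dx[x^3]·e^x + x^3·d/dx[e^x] = 3x^{2}e^x + x^3e^x.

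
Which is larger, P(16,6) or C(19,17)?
P(16,6)

P(16,6)=5,765,760, C(19,17)=171.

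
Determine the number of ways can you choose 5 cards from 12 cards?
792
C(12,5) = 12! / (5! × (12-5)!)
         = 12! / (5! × 7!)
         = 792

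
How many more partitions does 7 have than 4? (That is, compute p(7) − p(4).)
10

Explanation: Pentagonal recurrence p(n) = p(n−1) + p(n−2) − p(n−5) − p(n−7) + …: p(7) = p(6) + p(5) − p(2) − p(0) = 11 + 7 − 2 − 1 = 15.
p(4) = p(3) + p(2) = 3 + 2 = 5.
Difference = 15 − 5 = 10.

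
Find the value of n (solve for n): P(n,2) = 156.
13

Explanation: P(n,2) = n(n−1) is increasing in n; n(n−1) ≈ (n−0.5)^2 = 156 gives n ≈ 13.0. Check: P(11,2) = 110, P(12,2) = 132, P(13,2) = 156 ✓. So n = 13.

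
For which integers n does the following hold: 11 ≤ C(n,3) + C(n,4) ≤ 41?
5, 6

Working:
C(4,3)+C(4,4)=5; C(5,3)+C(5,4)=15; C(6,3)+C(6,4)=35; C(7,3)+C(7,4)=70. So valid n = 5, 6.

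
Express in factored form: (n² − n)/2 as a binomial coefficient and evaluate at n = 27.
(n² − n)/2 = n(n−1)/2 = C(n,2). At n = 27: C(27,2) = 351.
Final answer: C(n,2); C(27,2) = 351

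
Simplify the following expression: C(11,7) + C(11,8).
495

Explanation: By Pascal's identity: C(12,8) = 495.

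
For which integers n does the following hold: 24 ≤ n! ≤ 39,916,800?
4, 5, 6, 7, 8, 9, 10, 11

Solution: n! is strictly increasing; 4! = 24 and 11! = 39,916,800, so valid n = 4, 5, 6, 7, 8, 9, 10, 11.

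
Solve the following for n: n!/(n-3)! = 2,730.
15

Explanation: n!/(n-3)! = n×(n-1)×(n-2), a product of 3 consecutive integers ≈ (n−1)^3. 2,730^(1/3) + 1 ≈ 15.0; check n = 15: 15×14×13 = 2,730 ✓. So n = 15.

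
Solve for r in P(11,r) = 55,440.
5

P(11,r) = 11·10·…·(11−r+1), a product of r factors. Multiplying down from 11: 11 = 11; 11·10 = 110; 11·10·9 = 990; 11·10·9·8 = 7,920; 11·10·9·8·7 = 55,440 ✓ (5 factors). So r = 5.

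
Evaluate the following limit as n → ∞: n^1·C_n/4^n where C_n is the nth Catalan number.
0

Solution: C_n ~ 4^n/(n^(3/2)√π), so n^1·C_n/4^n ~ n^(1 − 3/2)/√π → 0.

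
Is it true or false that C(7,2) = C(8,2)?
LHS = C(7,2) = 21; RHS = C(8,2) = 28. 21 ≠ 28, so the statement does not hold.

Answer: False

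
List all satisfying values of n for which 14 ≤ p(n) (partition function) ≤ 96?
7, 8, 9, 10, 11, 12

Reasoning: Tabulating p(n) via p(n) = p(n−1) + p(n−2) − p(n−5) − p(n−7) + …: p(6)=11; p(7)=15; p(8)=22; p(9)=30; p(10)=42; p(11)=56; p(12)=77; p(13)=101. So valid n = 7, 8, 9, 10, 11, 12.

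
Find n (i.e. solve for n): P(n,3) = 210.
7

Working:
P(n,3) = n(n−1)(n−2) is increasing in n; n(n−1)(n−2) ≈ (n−1)^3 = 210 gives n ≈ 6.9. Check: P(5,3) = 60, P(6,3) = 120, P(7,3) = 210 ✓. So n = 7.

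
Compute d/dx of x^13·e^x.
Product rule: d/dx[x^13]·e^x + x^13·d/dx[e^x] = 13x^{12}e^x + x^13e^x.
Final answer: (13x^12 + x^13)e^x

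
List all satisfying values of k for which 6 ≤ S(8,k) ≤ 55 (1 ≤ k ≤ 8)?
7

Solution: S(8,1)=1; S(8,2)=127; S(8,3)=966; S(8,4)=1,701; S(8,5)=1,050; S(8,6)=266; S(8,7)=28; S(8,8)=1. So valid k = 7.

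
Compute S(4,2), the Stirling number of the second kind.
7

Using the Stirling recurrence: S(n,k) = k·S(n-1,k) + S(n-1,k-1)
S(4,2) = 2·S(3,2) + S(3,1)
         = 2·3 + 1
         = 6 + 1
         = 7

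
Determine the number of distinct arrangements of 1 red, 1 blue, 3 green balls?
Multinomial: 5!/(1! × 1! × 3!) = 20.

Answer: 20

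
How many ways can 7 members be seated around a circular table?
720

Working:
Circular arrangements: (7-1)! = 720.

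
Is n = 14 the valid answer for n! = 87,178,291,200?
Yes

14! = 14·13! = 14·6,227,020,800 = 87,178,291,200, which equals 87,178,291,200.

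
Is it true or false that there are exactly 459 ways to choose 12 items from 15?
False

Reasoning: C(15,12) = 455 ≠ 459.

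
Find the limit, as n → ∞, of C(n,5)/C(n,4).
C(n,5)/C(n,4) = (n-4)/5 → ∞ as n → ∞.
Final answer: ∞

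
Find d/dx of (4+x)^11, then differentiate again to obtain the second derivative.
110(4+x)^9

Working:
First derivative: 11(4+x)^{10}. Second derivative: 11·10·(4+x)^{9} = 110(4+x)^{9}.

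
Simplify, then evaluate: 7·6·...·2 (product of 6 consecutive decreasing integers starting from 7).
This is P(7,6) = 7!/(1)! = 5,040.
Final answer: 5,040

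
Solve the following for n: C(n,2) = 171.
C(n,2) = n(n−1)/2! is increasing in n, and n(n−1) = 2!·171 = 342 ≈ (n−0.5)^2 gives n ≈ 19.0. Check: C(17,2) = 136, C(18,2) = 153, C(19,2) = 171 ✓. So n = 19.
Final answer: 19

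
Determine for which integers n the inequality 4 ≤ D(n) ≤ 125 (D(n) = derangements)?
4, 5

Working:
Using D(n) = (n−1)[D(n−1) + D(n−2)] with D(1)=0, D(2)=1: D(3)=2; D(4)=9; D(5)=44; D(6)=265. So valid n = 4, 5.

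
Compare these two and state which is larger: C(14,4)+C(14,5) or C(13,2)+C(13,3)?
First=3,003, Second=364.

Answer: C(14,4)+C(14,5)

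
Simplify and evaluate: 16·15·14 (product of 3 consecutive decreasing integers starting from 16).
3,360

This is P(16,3) = 16!/(13)! = 3,360.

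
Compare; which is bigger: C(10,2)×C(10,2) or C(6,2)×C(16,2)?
C(10,2)×C(10,2)

Reasoning: C(10,2)×C(10,2)=2,025, C(6,2)×C(16,2)=1,800.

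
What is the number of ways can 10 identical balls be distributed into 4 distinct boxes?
286

Working:
C(10+4-1, 4-1) = C(13, 3) = 286.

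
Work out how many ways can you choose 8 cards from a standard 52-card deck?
C(52,8) = 752,538,150.

Answer: 752,538,150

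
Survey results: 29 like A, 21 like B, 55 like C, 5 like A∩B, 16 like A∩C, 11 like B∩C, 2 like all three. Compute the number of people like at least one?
|A∪B∪C| = 29+21+55-5-16-11+2 = 75.

Answer: 75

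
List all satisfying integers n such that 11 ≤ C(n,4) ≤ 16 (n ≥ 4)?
6
C(5,4)=5; C(6,4)=15; C(7,4)=35. So valid n = 6.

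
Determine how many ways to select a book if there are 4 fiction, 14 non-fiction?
18

Working:
By the addition principle: 4 + 14 = 18.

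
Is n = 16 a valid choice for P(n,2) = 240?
Yes
P(16,2) = 16·15 = 240, which equals 240.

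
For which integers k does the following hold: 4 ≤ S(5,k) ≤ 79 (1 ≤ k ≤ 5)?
2, 3, 4

Reasoning: S(5,1)=1; S(5,2)=15; S(5,3)=25; S(5,4)=10; S(5,5)=1. So valid k = 2, 3, 4.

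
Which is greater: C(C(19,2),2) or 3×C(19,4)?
C(C(19,2),2)
C(C(19,2),2)=14,535, 3×C(19,4)=11,628.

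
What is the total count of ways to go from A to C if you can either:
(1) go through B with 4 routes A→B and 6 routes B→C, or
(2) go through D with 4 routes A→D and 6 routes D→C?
48

Route via B: 4×6=24. Route via D: 4×6=24. Total: 48.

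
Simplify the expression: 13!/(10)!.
1,716

Solution: This equals 13×12×11 = 1,716.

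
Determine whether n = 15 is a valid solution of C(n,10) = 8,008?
No

Solution: C(15,10) = 15·14·13·12·11·10·9·8·7·6/10! = 10,897,286,400/3,628,800 = 3,003, which does not equal 8,008.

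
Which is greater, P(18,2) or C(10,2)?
P(18,2)=306, C(10,2)=45.

Answer: P(18,2)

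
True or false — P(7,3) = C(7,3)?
P(7,3) = 210 but C(7,3) = 35; they differ by a factor of 3! = 6, so the statement does not hold.

Answer: False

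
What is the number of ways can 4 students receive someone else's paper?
Using D(n) = (n-1)[D(n-1) + D(n-2)]:
D(4) = (4-1) × [D(3) + D(2)]
      = 3 × [2 + 1]
      = 3 × 3
      = 9

Answer: 9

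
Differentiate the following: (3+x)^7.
7(3+x)^6

Solution: Using the power rule: d/dx (3+x)^7 = 7(3+x)^{6}.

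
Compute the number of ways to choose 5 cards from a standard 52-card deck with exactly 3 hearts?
211,926

Explanation: 13 hearts and 39 non-hearts: C(13,3) × C(39,2) = 286 × 741 = 211,926.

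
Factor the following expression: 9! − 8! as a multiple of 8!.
8 × 8! = 322,560

Reasoning: 9! − 8! = 9·8! − 8! = (9 − 1)·8! = 8 × 8! = 322,560.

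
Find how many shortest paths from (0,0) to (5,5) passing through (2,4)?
60

To (2,4): C(6,2)=15. From there: C(4,3)=4. Total: 60.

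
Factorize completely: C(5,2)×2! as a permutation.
P(5,2)

Reasoning: C(5,2)×2! = [5!/(2!(3)!)]×2! = 5!/(3)! = P(5,2) = 20.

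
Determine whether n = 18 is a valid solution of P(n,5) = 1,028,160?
Yes

Explanation: P(18,5) = 18·17·16·15·14 = 1,028,160, which equals 1,028,160.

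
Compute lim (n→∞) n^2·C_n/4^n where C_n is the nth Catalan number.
∞

C_n ~ 4^n/(n^(3/2)√π), so n^2·C_n/4^n ~ n^(2 − 3/2)/√π → ∞.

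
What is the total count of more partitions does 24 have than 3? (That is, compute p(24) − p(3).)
1,572

Working:
Pentagonal recurrence p(n) = p(n−1) + p(n−2) − p(n−5) − p(n−7) + …: p(24) = p(23) + p(22) − p(19) − p(17) + p(12) + p(9) − p(2) = 1,255 + 1,002 − 490 − 297 + 77 + 30 − 2 = 1,575.
p(3) = p(2) + p(1) = 2 + 1 = 3.
Difference = 1,575 − 3 = 1,572.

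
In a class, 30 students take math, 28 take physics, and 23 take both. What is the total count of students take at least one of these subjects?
|A∪B| = |A|+|B|-|A∩B| = 30+28-23 = 35.
Final answer: 35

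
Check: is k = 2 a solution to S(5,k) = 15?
S(5,2) = 2·S(4,2) + S(4,1) = 2·7 + 1 = 15, which equals 15.

Answer: Yes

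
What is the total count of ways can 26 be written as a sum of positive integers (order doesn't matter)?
2,436

Reasoning: Pentagonal recurrence p(n) = p(n−1) + p(n−2) − p(n−5) − p(n−7) + …: p(26) = p(25) + p(24) − p(21) − p(19) + p(14) + p(11) − p(4) − p(0) = 1,958 + 1,575 − 792 − 490 + 135 + 56 − 5 − 1 = 2,436.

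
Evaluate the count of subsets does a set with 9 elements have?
512
Each element can be included or excluded: 2^9 = 512.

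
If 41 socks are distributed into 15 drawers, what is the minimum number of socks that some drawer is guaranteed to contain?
3

Explanation: Pigeonhole: ⌈41/15⌉ = 3.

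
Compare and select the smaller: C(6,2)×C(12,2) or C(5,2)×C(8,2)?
C(6,2)×C(12,2)=990, C(5,2)×C(8,2)=280.
Final answer: C(5,2)×C(8,2)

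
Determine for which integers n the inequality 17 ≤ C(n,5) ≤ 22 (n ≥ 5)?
C(6,5)=6; C(7,5)=21; C(8,5)=56. So valid n = 7.
Final answer: 7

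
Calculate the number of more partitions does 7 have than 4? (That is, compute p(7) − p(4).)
10

Working:
Pentagonal recurrence p(n) = p(n−1) + p(n−2) − p(n−5) − p(n−7) + …: p(7) = p(6) + p(5) − p(2) − p(0) = 11 + 7 − 2 − 1 = 15.
p(4) = p(3) + p(2) = 3 + 2 = 5.
Difference = 15 − 5 = 10.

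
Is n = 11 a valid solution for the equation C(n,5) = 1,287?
No

Working:
C(11,5) = 11·10·9·8·7/5! = 55,440/120 = 462, which does not equal 1,287.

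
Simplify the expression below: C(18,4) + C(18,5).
11,628

Reasoning: By Pascal's identity: C(19,5) = 11,628.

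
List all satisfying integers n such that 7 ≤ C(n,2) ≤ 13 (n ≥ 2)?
5

Solution: C(4,2)=6; C(5,2)=10; C(6,2)=15. So valid n = 5.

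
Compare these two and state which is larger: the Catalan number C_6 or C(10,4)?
C_6 = C(12,6)/(6+1) = 924/7 = 132; C(10,4) = 210.
Final answer: C(10,4)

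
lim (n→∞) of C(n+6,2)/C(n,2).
1

Explanation: Both numerator and denominator grow as n^2/2! for large n, so the ratio → 1.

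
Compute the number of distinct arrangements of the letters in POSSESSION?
75,600

Word has 10 letters (P=1, O=2, S=4, E=1, I=1, N=1). Arrangements: 10!/Π(k!) = 75,600.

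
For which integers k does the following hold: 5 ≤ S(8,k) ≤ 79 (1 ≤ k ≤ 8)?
7
S(8,1)=1; S(8,2)=127; S(8,3)=966; S(8,4)=1,701; S(8,5)=1,050; S(8,6)=266; S(8,7)=28; S(8,8)=1. So valid k = 7.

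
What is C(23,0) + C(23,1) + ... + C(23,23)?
8,388,608

Reasoning: Sum of binomial coefficients = 2^23 = 8,388,608.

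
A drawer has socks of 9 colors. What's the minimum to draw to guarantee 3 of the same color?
19

Explanation: Worst case: 2 of each = 18. One more: 19.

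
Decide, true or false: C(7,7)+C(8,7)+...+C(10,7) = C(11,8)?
True

Reasoning: Hockey stick identity gives Σ = C(11,8) = 165; RHS C(11,8) = 165.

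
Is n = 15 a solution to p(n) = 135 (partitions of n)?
No

Working:
Pentagonal recurrence p(n) = p(n−1) + p(n−2) − p(n−5) − p(n−7) + …: p(15) = p(14) + p(13) − p(10) − p(8) + p(3) + p(0) = 135 + 101 − 42 − 22 + 3 + 1 = 176, which does not equal 135.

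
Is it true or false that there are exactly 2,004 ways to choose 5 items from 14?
False

Solution: C(14,5) = 2,002 ≠ 2004.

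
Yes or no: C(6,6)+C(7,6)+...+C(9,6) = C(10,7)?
Yes

Solution: Hockey stick identity gives Σ = C(10,7) = 120; RHS C(10,7) = 120.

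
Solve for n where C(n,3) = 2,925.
C(n,3) = n(n−1)(n−2)/3! is increasing in n, and n(n−1)(n−2) = 3!·2,925 = 17,550 ≈ (n−1)^3 gives n ≈ 27.0. Check: C(25,3) = 2,300, C(26,3) = 2,600, C(27,3) = 2,925 ✓. So n = 27.

Answer: 27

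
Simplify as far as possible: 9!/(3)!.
This equals 9×8×...×4 = 60,480.

Answer: 60,480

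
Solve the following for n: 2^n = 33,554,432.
25
33,554,432 = 1,024 × 1,024 × 32 = 2^10 × 2^10 × 2^5 = 2^25, so n = 25.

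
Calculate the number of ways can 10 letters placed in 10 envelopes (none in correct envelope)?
1,334,961

Using D(n) = (n-1)[D(n-1) + D(n-2)]:
D(10) = (10-1) × [D(9) + D(8)]
      = 9 × [133496 + 14833]
      = 9 × 148329
      = 1,334,961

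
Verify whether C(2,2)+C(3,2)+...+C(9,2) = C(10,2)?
False
Hockey stick identity gives Σ = C(10,3) = 120; RHS C(10,2) = 45.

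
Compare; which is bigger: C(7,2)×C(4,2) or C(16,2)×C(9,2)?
C(7,2)×C(4,2)=126, C(16,2)×C(9,2)=4,320.

Answer: C(16,2)×C(9,2)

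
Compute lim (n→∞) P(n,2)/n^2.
1

P(n,2) = n(n-1) ≈ n^2 for large n. Limit = 1.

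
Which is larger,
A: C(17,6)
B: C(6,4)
A

Working:
A=C(17,6)=12,376, B=C(6,4)=15.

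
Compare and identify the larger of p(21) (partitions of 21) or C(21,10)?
C(21,10)
Pentagonal recurrence p(n) = p(n−1) + p(n−2) − p(n−5) − p(n−7) + …: p(21) = p(20) + p(19) − p(16) − p(14) + p(9) + p(6) = 627 + 490 − 231 − 135 + 30 + 11 = 792; C(21,10) = 352,716.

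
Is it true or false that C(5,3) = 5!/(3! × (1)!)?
False

Reasoning: The correct denominator is 3!×2!, giving C(5,3) = 10; the stated RHS is 5!/(3!×1!) = 20 ≠ 10, so the statement does not hold.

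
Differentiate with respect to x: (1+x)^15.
15(1+x)^14

Using the power rule: d/dx (1+x)^15 = 15(1+x)^{14}.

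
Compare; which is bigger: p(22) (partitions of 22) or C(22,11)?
Pentagonal recurrence p(n) = p(n−1) + p(n−2) − p(n−5) − p(n−7) + …: p(22) = p(21) + p(20) − p(17) − p(15) + p(10) + p(7) − p(0) = 792 + 627 − 297 − 176 + 42 + 15 − 1 = 1,002; C(22,11) = 705,432.
Final answer: C(22,11)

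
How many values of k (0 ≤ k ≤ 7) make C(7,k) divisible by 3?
Checking C(7,k) mod 3 for k = 0..7: divisible at k = 2, 5. That's 2 values.

Answer: 2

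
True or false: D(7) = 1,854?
True

Derangements of 7 elements: D(7) = (7-1)·[D(6) + D(5)] = 6·[265 + 44] = 1,854.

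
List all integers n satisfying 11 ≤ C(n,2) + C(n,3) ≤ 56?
5, 6, 7

Reasoning: C(4,2)+C(4,3)=10; C(5,2)+C(5,3)=20; C(6,2)+C(6,3)=35; C(7,2)+C(7,3)=56; C(8,2)+C(8,3)=84. So valid n = 5, 6, 7.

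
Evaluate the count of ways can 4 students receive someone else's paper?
9

Reasoning: Using D(n) = (n-1)[D(n-1) + D(n-2)]:
D(4) = (4-1) × [D(3) + D(2)]
      = 3 × [2 + 1]
      = 3 × 3
      = 9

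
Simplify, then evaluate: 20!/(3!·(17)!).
1,140

Solution: This is C(20,3) = 1,140.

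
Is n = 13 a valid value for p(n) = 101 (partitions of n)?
Yes

Explanation: Pentagonal recurrence p(n) = p(n−1) + p(n−2) − p(n−5) − p(n−7) + …: p(13) = p(12) + p(11) − p(8) − p(6) + p(1) = 77 + 56 − 22 − 11 + 1 = 101, which equals 101.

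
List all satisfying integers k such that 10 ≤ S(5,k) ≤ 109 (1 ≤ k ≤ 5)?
2, 3, 4

Reasoning: S(5,1)=1; S(5,2)=15; S(5,3)=25; S(5,4)=10; S(5,5)=1. So valid k = 2, 3, 4.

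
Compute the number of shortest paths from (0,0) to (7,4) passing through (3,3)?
100

To (3,3): C(6,3)=20. From there: C(5,4)=5. Total: 100.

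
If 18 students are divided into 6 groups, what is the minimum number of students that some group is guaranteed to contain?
3
Pigeonhole: ⌈18/6⌉ = 3.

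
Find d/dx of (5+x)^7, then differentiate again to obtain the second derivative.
42(5+x)^5

Solution: First derivative: 7(5+x)^{6}. Second derivative: 7·6·(5+x)^{5} = 42(5+x)^{5}.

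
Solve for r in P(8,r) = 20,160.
6

Explanation: P(8,r) = 8·7·…·(8−r+1), a product of r factors. Multiplying down from 8: 8 = 8; 8·7 = 56; 8·7·6 = 336; 8·7·6·5 = 1,680; 8·7·6·5·4 = 6,720; 8·7·6·5·4·3 = 20,160 ✓ (6 factors). So r = 6.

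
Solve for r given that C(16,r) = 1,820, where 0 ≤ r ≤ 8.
4

Working:
C(16,r) is increasing for 0 ≤ r ≤ 8. Stepping up (C(16,r+1) = C(16,r)·(16−r)/(r+1)): C(16,1) = 16, C(16,2) = 120, C(16,3) = 560, C(16,4) = 1,820 ✓. So r = 4.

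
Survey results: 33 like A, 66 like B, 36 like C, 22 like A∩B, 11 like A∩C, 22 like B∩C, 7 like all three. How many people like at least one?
87

Solution: |A∪B∪C| = 33+66+36-22-11-22+7 = 87.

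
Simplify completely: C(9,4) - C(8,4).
56

Explanation: C(9,4) - C(8,4) = C(8,3) = 56.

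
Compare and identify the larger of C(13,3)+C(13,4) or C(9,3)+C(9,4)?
C(13,3)+C(13,4)

Solution: First=1,001, Second=210.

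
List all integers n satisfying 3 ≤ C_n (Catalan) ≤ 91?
3, 4, 5
C_2=2; C_3=5; C_4=14; C_5=42; C_6=132. So valid n = 3, 4, 5.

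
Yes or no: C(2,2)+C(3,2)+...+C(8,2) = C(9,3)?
Hockey stick identity gives Σ = C(9,3) = 84; RHS C(9,3) = 84.

Answer: Yes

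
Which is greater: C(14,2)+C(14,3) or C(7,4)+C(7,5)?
C(14,2)+C(14,3)

First=455, Second=56.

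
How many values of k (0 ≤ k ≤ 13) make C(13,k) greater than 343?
Row 13 is unimodal and symmetric about k=13/2. C(13,3)=286 ≤ 343; C(13,4)=715 > 343; by symmetry C(13,k) > 343 for k = 4..9. That's 9 - 4 + 1 = 6 values.

Answer: 6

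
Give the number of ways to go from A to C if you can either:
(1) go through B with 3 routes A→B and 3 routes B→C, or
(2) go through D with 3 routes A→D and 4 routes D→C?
Route via B: 3×3=9. Route via D: 3×4=12. Total: 21.
Final answer: 21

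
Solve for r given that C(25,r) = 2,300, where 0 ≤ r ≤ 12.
3

Explanation: C(25,r) is increasing for 0 ≤ r ≤ 12. Stepping up (C(25,r+1) = C(25,r)·(25−r)/(r+1)): C(25,1) = 25, C(25,2) = 300, C(25,3) = 2,300 ✓. So r = 3.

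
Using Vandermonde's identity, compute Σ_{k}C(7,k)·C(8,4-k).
1,365

Reasoning: = C(7+8,4) = C(15,4) = 1,365.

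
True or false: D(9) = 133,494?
False
Derangements of 9 elements: D(9) = (9-1)·[D(8) + D(7)] = 8·[14,833 + 1,854] = 133,496.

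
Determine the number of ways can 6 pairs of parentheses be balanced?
Using the Catalan number formula: C_n = C(2n, n) / (n+1)
C_6 = C(12, 6) / (6+1)
     = 924 / 7
     = 132

Answer: 132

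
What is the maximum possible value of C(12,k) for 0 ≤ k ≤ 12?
924

Reasoning: Maximum at k = 6: C(12,6) = 924.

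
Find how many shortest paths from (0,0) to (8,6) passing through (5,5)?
To (5,5): C(10,5)=252. From there: C(4,3)=4. Total: 1,008.

Answer: 1,008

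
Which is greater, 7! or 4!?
7!

Working:
7!=5,040, 4!=24. 7! > 4!.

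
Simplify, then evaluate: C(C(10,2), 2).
C(10,2) = 45, then C(45, 2) = 990.
Final answer: 990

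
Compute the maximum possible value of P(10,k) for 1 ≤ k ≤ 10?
3,628,800

Working:
P(10,k) increases in k, so maximum at k = 10: 10! = 3,628,800.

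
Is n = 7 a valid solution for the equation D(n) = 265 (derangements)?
No

Explanation: D(7) = (7-1)·[D(6) + D(5)] = 6·[265 + 44] = 1,854, which does not equal 265.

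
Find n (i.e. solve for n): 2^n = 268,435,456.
28

Explanation: 268,435,456 = 1,024 × 1,024 × 256 = 2^10 × 2^10 × 2^8 = 2^28, so n = 28.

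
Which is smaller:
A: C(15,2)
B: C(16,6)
A=C(15,2)=105, B=C(16,6)=8,008.

Answer: A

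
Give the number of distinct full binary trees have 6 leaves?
Using the Catalan number formula: C_n = C(2n, n) / (n+1)
C_5 = C(10, 5) / (5+1)
     = 252 / 6
     = 42

Answer: 42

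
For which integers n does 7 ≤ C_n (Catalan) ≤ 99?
C_3=5; C_4=14; C_5=42; C_6=132. So valid n = 4, 5.

Answer: 4, 5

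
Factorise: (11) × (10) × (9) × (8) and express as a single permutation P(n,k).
P(11,4) = 11!/(7)!

Solution: Product of 4 consecutive descending integers starting at 11: P(11,4) = 11!/7! = 7,920.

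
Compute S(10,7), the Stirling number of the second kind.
Using the Stirling recurrence: S(n,k) = k·S(n-1,k) + S(n-1,k-1)
S(10,7) = 7·S(9,7) + S(9,6)
         = 7·462 + 2646
         = 3234 + 2646
         = 5,880
Final answer: 5,880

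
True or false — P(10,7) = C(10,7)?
False
P(10,7) = 604,800 but C(10,7) = 120; they differ by a factor of 7! = 5040, so the statement does not hold.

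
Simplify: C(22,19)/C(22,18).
C(n,k+1)/C(n,k) = (n−k)/(k+1). Here (22−18)/(18+1) = 4/19 = 4/19.
Final answer: 4/19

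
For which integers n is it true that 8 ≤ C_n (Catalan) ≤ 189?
4, 5, 6
C_3=5; C_4=14; C_5=42; C_6=132; C_7=429. So valid n = 4, 5, 6.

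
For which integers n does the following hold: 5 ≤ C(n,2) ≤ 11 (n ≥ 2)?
C(3,2)=3; C(4,2)=6; C(5,2)=10; C(6,2)=15. So valid n = 4, 5.
Final answer: 4, 5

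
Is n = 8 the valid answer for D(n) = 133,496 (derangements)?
No

Working:
D(8) = (8-1)·[D(7) + D(6)] = 7·[1,854 + 265] = 14,833, which does not equal 133,496.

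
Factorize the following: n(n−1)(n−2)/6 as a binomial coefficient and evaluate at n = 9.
C(n,3); C(9,3) = 84

Working:
n(n−1)(n−2)/6 = n!/(3!(n−3)!) = C(n,3). At n = 9: C(9,3) = 84.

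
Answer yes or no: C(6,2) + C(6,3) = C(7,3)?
Yes
Pascal's identity: LHS = 15 + 20 = 35; RHS = C(7,3) = 35. Both sides agree, so the statement holds.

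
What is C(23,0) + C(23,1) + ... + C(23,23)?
Sum of binomial coefficients = 2^23 = 8,388,608.
Final answer: 8,388,608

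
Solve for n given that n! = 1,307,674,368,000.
15
n! is strictly increasing. 13! = 6,227,020,800, 14! = 87,178,291,200, 15! = 1,307,674,368,000 ✓. So n = 15.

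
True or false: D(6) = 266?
False

Reasoning: Derangements of 6 elements: D(6) = (6-1)·[D(5) + D(4)] = 5·[44 + 9] = 265.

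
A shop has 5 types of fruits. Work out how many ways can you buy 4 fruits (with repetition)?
Stars and bars: C(4+5-1, 4) = C(8, 4) = 70.

Answer: 70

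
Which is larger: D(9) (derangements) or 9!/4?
D(9)

D(9) = (9-1)·[D(8) + D(7)] = 8·[14,833 + 1,854] = 133,496; 9!/4 = 362,880/4 = 90,720.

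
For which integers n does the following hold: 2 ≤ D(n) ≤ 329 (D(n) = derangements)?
3, 4, 5, 6

Using D(n) = (n−1)[D(n−1) + D(n−2)] with D(1)=0, D(2)=1: D(2)=1; D(3)=2; D(4)=9; D(5)=44; D(6)=265; D(7)=1,854. So valid n = 3, 4, 5, 6.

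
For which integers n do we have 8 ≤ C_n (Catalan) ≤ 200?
C_3=5; C_4=14; C_5=42; C_6=132; C_7=429. So valid n = 4, 5, 6.
Final answer: 4, 5, 6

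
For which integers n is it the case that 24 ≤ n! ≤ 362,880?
n! is strictly increasing; 4! = 24 and 9! = 362,880, so valid n = 4, 5, 6, 7, 8, 9.

Answer: 4, 5, 6, 7, 8, 9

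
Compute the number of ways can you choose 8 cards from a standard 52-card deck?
752,538,150

Working:
C(52,8) = 752,538,150.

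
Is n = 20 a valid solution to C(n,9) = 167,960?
Yes

Explanation: C(20,9) = 20·19·18·17·16·15·14·13·12/9! = 60,949,324,800/362,880 = 167,960, which equals 167,960.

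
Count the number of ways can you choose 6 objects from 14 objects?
3,003

Solution: C(14,6) = 14! / (6! × (14-6)!)
         = 14! / (6! × 8!)
         = 3,003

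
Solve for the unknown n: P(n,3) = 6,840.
20

Solution: P(n,3) = n(n−1)(n−2) is increasing in n; n(n−1)(n−2) ≈ (n−1)^3 = 6,840 gives n ≈ 20.0. Check: P(18,3) = 4,896, P(19,3) = 5,814, P(20,3) = 6,840 ✓. So n = 20.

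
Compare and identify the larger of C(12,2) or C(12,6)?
C(12,6)

C(12,2)=66, C(12,6)=924.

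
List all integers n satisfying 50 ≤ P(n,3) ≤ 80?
5

Reasoning: P(4,3)=24; P(5,3)=60; P(6,3)=120. So valid n = 5.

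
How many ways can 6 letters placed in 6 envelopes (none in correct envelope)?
Using D(n) = (n-1)[D(n-1) + D(n-2)]:
D(6) = (6-1) × [D(5) + D(4)]
      = 5 × [44 + 9]
      = 5 × 53
      = 265

Answer: 265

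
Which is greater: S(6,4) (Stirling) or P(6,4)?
P(6,4)

Solution: S(6,4) = 4·S(5,4) + S(5,3) = 4·10 + 25 = 65; P(6,4) = 360.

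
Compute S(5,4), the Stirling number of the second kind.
10

Solution: Using the Stirling recurrence: S(n,k) = k·S(n-1,k) + S(n-1,k-1)
S(5,4) = 4·S(4,4) + S(4,3)
         = 4·1 + 6
         = 4 + 6
         = 10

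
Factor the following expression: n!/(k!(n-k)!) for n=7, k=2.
C(7,2) = 21

Working:
This is the binomial coefficient C(7,2) = 21.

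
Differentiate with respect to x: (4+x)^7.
7(4+x)^6

Explanation: Using the power rule: d/dx (4+x)^7 = 7(4+x)^{6}.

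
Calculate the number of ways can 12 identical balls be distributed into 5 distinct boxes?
1,820

Explanation: C(12+5-1, 5-1) = C(16, 4) = 1,820.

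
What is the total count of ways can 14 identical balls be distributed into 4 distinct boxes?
680

Explanation: C(14+4-1, 4-1) = C(17, 3) = 680.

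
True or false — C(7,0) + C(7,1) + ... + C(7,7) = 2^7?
True

Working:
Binomial theorem with x = y = 1: Σ C(7,i) = (1+1)^7 = 2^7 = 128. The statement holds.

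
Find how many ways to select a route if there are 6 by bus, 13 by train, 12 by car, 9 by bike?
40

Explanation: By the addition principle: 6 + 13 + 12 + 9 = 40.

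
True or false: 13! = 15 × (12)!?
False

13! = 13 × 12! = 6,227,020,800, but 15 × 12! = 7,185,024,000.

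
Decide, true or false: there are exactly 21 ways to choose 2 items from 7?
True

Reasoning: C(7,2) = 21.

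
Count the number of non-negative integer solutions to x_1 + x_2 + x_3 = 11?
78

Working:
C(11+3-1, 3-1) = 78.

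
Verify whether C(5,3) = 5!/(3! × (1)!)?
False

Solution: The correct denominator is 3!×2!, giving C(5,3) = 10; the stated RHS is 5!/(3!×1!) = 20 ≠ 10, so the statement does not hold.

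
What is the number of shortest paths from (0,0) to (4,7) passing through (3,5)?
168

Reasoning: To (3,5): C(8,3)=56. From there: C(3,1)=3. Total: 168.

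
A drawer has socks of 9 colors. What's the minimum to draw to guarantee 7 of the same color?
55
Worst case: 6 of each = 54. One more: 55.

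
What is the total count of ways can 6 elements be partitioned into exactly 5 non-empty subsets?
15

Reasoning: This equals S(6,5), the Stirling number of the 2nd kind.
Using the Stirling recurrence: S(n,k) = k·S(n-1,k) + S(n-1,k-1)
S(6,5) = 5·S(5,5) + S(5,4)
         = 5·1 + 10
         = 5 + 10
         = 15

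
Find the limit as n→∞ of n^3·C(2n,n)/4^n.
∞

C(2n,n) ~ 4^n/√(πn), so n^3·C(2n,n)/4^n ~ n^(3 − 1/2)/√π → ∞.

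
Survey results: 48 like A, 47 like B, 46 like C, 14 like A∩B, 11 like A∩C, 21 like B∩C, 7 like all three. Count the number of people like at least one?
102

|A∪B∪C| = 48+47+46-14-11-21+7 = 102.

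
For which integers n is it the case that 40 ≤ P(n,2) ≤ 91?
7, 8, 9, 10

Explanation: P(6,2)=30; P(7,2)=42; P(8,2)=56; P(9,2)=72; P(10,2)=90; P(11,2)=110. So valid n = 7, 8, 9, 10.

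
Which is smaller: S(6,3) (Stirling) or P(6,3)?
S(6,3)

Solution: S(6,3) = 3·S(5,3) + S(5,2) = 3·25 + 15 = 90; P(6,3) = 120.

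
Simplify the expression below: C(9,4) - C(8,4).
56

Solution: C(9,4) - C(8,4) = C(8,3) = 56.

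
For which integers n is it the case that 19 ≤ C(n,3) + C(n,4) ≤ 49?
6
C(5,3)+C(5,4)=15; C(6,3)+C(6,4)=35; C(7,3)+C(7,4)=70. So valid n = 6.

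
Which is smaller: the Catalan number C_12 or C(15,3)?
C(15,3)

Explanation: C_12 = C(24,12)/(12+1) = 2,704,156/13 = 208,012; C(15,3) = 455.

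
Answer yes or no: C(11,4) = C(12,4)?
No

Working:
LHS = C(11,4) = 330; RHS = C(12,4) = 495. 330 ≠ 495, so the statement does not hold.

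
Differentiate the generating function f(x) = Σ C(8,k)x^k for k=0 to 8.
Σ k·C(8,k)x^(k-1) for k=1 to 8

Explanation: Term-by-term differentiation gives Σ k·C(8,k)x^{k-1} for k=1 to 8.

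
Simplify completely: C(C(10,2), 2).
990

Explanation: C(10,2) = 45, then C(45, 2) = 990.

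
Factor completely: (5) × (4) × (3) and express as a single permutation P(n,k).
Product of 3 consecutive descending integers starting at 5: P(5,3) = 5!/2! = 60.
Final answer: P(5,3) = 5!/(2)!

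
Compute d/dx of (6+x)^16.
16(6+x)^15

Using the power rule: d/dx (6+x)^16 = 16(6+x)^{15}.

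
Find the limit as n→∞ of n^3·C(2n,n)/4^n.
∞

Working:
C(2n,n) ~ 4^n/√(πn), so n^3·C(2n,n)/4^n ~ n^(3 − 1/2)/√π → ∞.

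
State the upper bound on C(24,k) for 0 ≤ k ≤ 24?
2,704,156
Maximum at k = 12: C(24,12) = 2,704,156.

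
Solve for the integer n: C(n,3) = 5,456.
33
C(n,3) = n(n−1)(n−2)/3! is increasing in n, and n(n−1)(n−2) = 3!·5,456 = 32,736 ≈ (n−1)^3 gives n ≈ 33.0. Check: C(31,3) = 4,495, C(32,3) = 4,960, C(33,3) = 5,456 ✓. So n = 33.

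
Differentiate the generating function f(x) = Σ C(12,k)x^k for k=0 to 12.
Σ k·C(12,k)x^(k-1) for k=1 to 12
Term-by-term differentiation gives Σ k·C(12,k)x^{k-1} for k=1 to 12.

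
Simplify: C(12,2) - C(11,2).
11

C(12,2) - C(11,2) = C(11,1) = 11.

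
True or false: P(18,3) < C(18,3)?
P(18,3) = 4,896 and C(18,3) = 816; P(n,r) = r! × C(n,r) so P > C whenever r ≥ 2.

Answer: False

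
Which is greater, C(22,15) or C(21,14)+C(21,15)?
By Pascal's identity: C(22,15) = C(21,14)+C(21,15) = 170,544. Equal.
Final answer: Equal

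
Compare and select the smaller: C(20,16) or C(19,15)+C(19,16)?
Equal
By Pascal's identity: C(20,16) = C(19,15)+C(19,16) = 4,845. Equal.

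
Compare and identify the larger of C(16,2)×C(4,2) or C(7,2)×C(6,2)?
C(16,2)×C(4,2)

Working:
C(16,2)×C(4,2)=720, C(7,2)×C(6,2)=315.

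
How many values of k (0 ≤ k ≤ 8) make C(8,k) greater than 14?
5

Explanation: Row 8 is unimodal and symmetric about k=8/2. C(8,1)=8 ≤ 14; C(8,2)=28 > 14; by symmetry C(8,k) > 14 for k = 2..6. That's 6 - 2 + 1 = 5 values.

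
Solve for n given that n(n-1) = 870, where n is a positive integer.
30

Reasoning: n² − n − 870 = 0, so n = (1 ± √(1 + 4·870))/2 = (1 ± √3,481)/2 = (1 ± 59)/2, i.e. n = 30 or n = -29. Taking the positive root, n = 30 (check: 30×29 = 870).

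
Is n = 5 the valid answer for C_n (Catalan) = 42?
Yes
C_5 = C(10,5)/(5+1) = 252/6 = 42, which equals 42.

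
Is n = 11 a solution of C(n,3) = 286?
No

C(11,3) = 11·10·9/3! = 990/6 = 165, which does not equal 286.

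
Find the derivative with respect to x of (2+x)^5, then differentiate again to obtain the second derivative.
20(2+x)^3
First derivative: 5(2+x)^{4}. Second derivative: 5·4·(2+x)^{3} = 20(2+x)^{3}.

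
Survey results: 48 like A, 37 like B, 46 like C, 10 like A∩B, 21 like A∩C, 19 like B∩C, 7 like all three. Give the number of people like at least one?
88

Explanation: |A∪B∪C| = 48+37+46-10-21-19+7 = 88.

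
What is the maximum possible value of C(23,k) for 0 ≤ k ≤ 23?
1,352,078

Solution: Maximum at k = 11 or k = 12: C(23,11) = 1,352,078.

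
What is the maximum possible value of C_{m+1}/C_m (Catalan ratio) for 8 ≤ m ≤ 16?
11/3

C_{m+1}/C_m = 2(2m+1)/(m+2), which increases with m. Maximum at m = 16: 2·33/18 = 11/3.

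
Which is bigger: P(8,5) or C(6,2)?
P(8,5)
P(8,5)=6,720, C(6,2)=15.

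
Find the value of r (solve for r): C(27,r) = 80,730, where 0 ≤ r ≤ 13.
5

Reasoning: C(27,r) is increasing for 0 ≤ r ≤ 13. Stepping up (C(27,r+1) = C(27,r)·(27−r)/(r+1)): C(27,1) = 27, C(27,2) = 351, C(27,3) = 2,925, C(27,4) = 17,550, C(27,5) = 80,730 ✓. So r = 5.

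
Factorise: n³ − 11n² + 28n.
n(n − 4)(n − 7)

Explanation: n³ − 11n² + 28n = n(n² − 11n + 28) = n(n − 4)(n − 7).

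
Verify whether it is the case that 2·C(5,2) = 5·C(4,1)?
True
Absorption identity k·C(n,k) = n·C(n-1,k-1). LHS = 2·10 = 20; RHS = 5·4 = 20.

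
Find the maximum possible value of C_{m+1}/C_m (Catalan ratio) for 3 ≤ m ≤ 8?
C_{m+1}/C_m = 2(2m+1)/(m+2), which increases with m. Maximum at m = 8: 2·17/10 = 17/5.
Final answer: 17/5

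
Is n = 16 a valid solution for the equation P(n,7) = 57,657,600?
Yes

Reasoning: P(16,7) = 16·15·14·13·12·11·10 = 57,657,600, which equals 57,657,600.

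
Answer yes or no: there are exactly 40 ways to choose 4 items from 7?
C(7,4) = 35 ≠ 40.
Final answer: No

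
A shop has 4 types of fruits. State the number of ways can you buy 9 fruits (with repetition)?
220

Solution: Stars and bars: C(9+4-1, 9) = C(12, 9) = 220.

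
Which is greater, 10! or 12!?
12!

10!=3,628,800, 12!=479,001,600. 12! > 10!.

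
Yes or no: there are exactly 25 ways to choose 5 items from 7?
No

Explanation: C(7,5) = 21 ≠ 25.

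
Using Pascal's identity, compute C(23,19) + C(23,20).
C(23,19) + C(23,20) = C(24,20) = 10,626.

Answer: 10,626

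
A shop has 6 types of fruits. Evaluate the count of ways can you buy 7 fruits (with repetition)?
Stars and bars: C(7+6-1, 7) = C(12, 7) = 792.
Final answer: 792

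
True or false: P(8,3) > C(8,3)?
True

P(8,3) = 336 and C(8,3) = 56; P(n,r) = r! × C(n,r) so P > C whenever r ≥ 2.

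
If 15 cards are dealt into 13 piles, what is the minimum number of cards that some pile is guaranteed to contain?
2
Pigeonhole: ⌈15/13⌉ = 2.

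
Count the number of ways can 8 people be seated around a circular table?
Circular arrangements: (8-1)! = 5,040.

Answer: 5,040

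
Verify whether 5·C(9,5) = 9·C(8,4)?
True

Explanation: Absorption identity k·C(n,k) = n·C(n-1,k-1). LHS = 5·126 = 630; RHS = 9·70 = 630.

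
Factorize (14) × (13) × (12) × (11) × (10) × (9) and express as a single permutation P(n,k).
P(14,6) = 14!/(8)!

Reasoning: Product of 6 consecutive descending integers starting at 14: P(14,6) = 14!/8! = 2,162,160.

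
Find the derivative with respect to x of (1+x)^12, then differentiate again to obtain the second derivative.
132(1+x)^10

Reasoning: First derivative: 12(1+x)^{11}. Second derivative: 12·11·(1+x)^{10} = 132(1+x)^{10}.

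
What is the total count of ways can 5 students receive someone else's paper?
44

Using D(n) = (n-1)[D(n-1) + D(n-2)]:
D(5) = (5-1) × [D(4) + D(3)]
      = 4 × [9 + 2]
      = 4 × 11
      = 44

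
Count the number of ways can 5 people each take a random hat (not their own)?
44

Explanation: Using D(n) = (n-1)[D(n-1) + D(n-2)]:
D(5) = (5-1) × [D(4) + D(3)]
      = 4 × [9 + 2]
      = 4 × 11
      = 44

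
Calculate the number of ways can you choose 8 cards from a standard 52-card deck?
752,538,150

Explanation: C(52,8) = 752,538,150.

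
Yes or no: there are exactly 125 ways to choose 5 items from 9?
No

Solution: C(9,5) = 126 ≠ 125.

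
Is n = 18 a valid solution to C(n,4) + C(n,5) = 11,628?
Yes

Solution: C(18,4) + C(18,5) = 3,060 + 8,568 = 11,628, which equals 11,628.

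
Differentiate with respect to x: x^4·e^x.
Product rule: d/dx[x^4]·e^x + x^4·d/dx[e^x] = 4x^{3}e^x + x^4e^x.

Answer: (4x^3 + x^4)e^x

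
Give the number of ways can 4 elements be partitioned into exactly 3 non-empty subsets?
6

This equals S(4,3), the Stirling number of the 2nd kind.
Using the Stirling recurrence: S(n,k) = k·S(n-1,k) + S(n-1,k-1)
S(4,3) = 3·S(3,3) + S(3,2)
         = 3·1 + 3
         = 3 + 3
         = 6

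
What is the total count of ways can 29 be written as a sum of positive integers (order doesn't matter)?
4,565

Reasoning: Pentagonal recurrence p(n) = p(n−1) + p(n−2) − p(n−5) − p(n−7) + …: p(29) = p(28) + p(27) − p(24) − p(22) + p(17) + p(14) − p(7) − p(3) = 3,718 + 3,010 − 1,575 − 1,002 + 297 + 135 − 15 − 3 = 4,565.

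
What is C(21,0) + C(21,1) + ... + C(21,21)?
2,097,152

Explanation: Sum of binomial coefficients = 2^21 = 2,097,152.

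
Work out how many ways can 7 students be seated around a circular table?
Circular arrangements: (7-1)! = 720.

Answer: 720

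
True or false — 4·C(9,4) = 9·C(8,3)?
True

Reasoning: Absorption identity k·C(n,k) = n·C(n-1,k-1). LHS = 4·126 = 504; RHS = 9·56 = 504.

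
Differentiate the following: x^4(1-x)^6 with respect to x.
Product rule: 4x^{3}(1-x)^{6} + x^4·(-6)(1-x)^{5}.

Answer: 4x^3(1-x)^6 - 6x^4(1-x)^5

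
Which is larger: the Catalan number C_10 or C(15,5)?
C_10

C_10 = C(20,10)/(10+1) = 184,756/11 = 16,796; C(15,5) = 3,003.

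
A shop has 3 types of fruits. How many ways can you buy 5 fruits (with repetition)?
21

Working:
Stars and bars: C(5+3-1, 5) = C(7, 5) = 21.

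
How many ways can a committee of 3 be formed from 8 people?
56

Working:
C(8,3) = 8! / (3! × (8-3)!)
         = 8! / (3! × 5!)
         = 56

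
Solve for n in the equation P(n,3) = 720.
10

Explanation: P(n,3) = n(n−1)(n−2) is increasing in n; n(n−1)(n−2) ≈ (n−1)^3 = 720 gives n ≈ 10.0. Check: P(8,3) = 336, P(9,3) = 504, P(10,3) = 720 ✓. So n = 10.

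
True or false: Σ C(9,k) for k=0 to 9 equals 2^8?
False
Binomial theorem: Σ C(9,k) = (1+1)^9 = 2^9 = 512; RHS 2^8 = 256.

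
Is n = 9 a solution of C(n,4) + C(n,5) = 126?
No

Explanation: C(9,4) + C(9,5) = 126 + 126 = 252, which does not equal 126.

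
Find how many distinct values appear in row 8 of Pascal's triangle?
5

Solution: Row 8 has entries C(8,0)..C(8,8); by symmetry C(8,k)=C(8,8-k), giving 5 distinct values.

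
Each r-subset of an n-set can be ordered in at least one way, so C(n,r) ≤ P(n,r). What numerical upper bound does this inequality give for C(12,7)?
3,991,680

Solution: P(12,7) = 12·11·10·9·8·7·6 = 3,991,680, so C(12,7) ≤ 3,991,680. (The bound is loose by a factor of 7! = 5,040: C(12,7) = 3,991,680/5,040 = 792.)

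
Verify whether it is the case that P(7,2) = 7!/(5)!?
True

Reasoning: Permutation formula P(n,k) = n!/(n-k)!: 7!/5! = 5,040/120 = 42 = P(7,2). The statement holds.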